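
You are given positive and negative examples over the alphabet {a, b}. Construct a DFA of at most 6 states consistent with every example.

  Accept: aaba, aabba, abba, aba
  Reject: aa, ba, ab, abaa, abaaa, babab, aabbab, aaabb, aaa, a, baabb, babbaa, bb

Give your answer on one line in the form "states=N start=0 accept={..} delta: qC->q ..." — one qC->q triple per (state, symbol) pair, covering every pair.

states=4 start=0 accept={3} delta: 0a->1 0b->0 1a->1 1b->2 2a->3 2b->2 3a->0 3b->0

Fold the examples into a partial DFA from state 0: repeatedly fix the first undefined (state, symbol) met by the shortest-then-alphabetical prefix, trying targets in increasing order and rejecting any under which an Accept and a Reject string meet in one state with the same remainder; add a state when all current targets are rejected. Accepting states are where Accept strings end.
a: 0a undefined. 0a->0: no, aaba/ba meet in 0 with "ba" left. Open state 1: 0a->1.
b: 0b undefined. 0b->0: ok.
aa: 1a undefined. 1a->0: no, aaba/ba meet in 1. 1a->1: ok.
ab: 1b undefined. 1b->0: no, aaba/aa meet in 1. 1b->1: no, aaba/aa meet in 1. Open state 2: 1b->2.
aba: 2a undefined. 2a->0: no, aaba/babab meet in 0. 2a->1: no, aaba/aa meet in 1. 2a->2: no, aaba/ab meet in 2. Open state 3: 2a->3.
abb: 2b undefined. 2b->0: no, aabba/aa meet in 1. 2b->1: no, aabba/aa meet in 1. 2b->2: ok.
abaa: 3a undefined. 3a->0: ok.
babab: 3b undefined. 3b->0: ok.
All examples now run through 4 states with every (state, symbol) defined. Accept strings end in {3}, Reject strings end in {0,1,2}; accept={3}.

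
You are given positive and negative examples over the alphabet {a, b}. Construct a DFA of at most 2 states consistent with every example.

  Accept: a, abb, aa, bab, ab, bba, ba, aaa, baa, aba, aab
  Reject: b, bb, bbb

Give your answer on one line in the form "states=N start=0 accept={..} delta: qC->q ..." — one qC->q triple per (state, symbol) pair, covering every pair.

states=2 start=0 accept={1} delta: 0a->1 0b->0 1a->1 1b->1

Grow the machine one transition at a time. Run the examples from 0; the earliest place one falls off (shortest prefix, ties alphabetical) gets sent to the lowest-numbered state that keeps every Accept/Reject pair distinguishable — a pair clashes when both reach the same state with identical unread suffix — and to a fresh state only if none does.
a: 0a undefined. 0a->0: no, abb/bb meet in 0 with "bb" left. Open state 1: 0a->1.
b: 0b undefined. 0b->0: ok.
aa: 1a undefined. 1a->0: no, aa/b meet in 0. 1a->1: ok.
ab: 1b undefined. 1b->0: no, abb/b meet in 0. 1b->1: ok.
All examples now run through 2 states with every (state, symbol) defined. Accept strings end in {1}, Reject strings end in {0}; accept={1}.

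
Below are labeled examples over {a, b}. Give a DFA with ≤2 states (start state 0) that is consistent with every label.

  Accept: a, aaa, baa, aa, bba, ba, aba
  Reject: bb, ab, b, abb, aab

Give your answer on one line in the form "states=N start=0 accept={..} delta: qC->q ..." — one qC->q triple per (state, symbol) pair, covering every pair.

Fold the examples into a partial DFA from state 0: repeatedly fix the first undefined (state, symbol) met by the shortest-then-alphabetical prefix, trying targets in increasing order and rejecting any under which an Accept and a Reject string meet in one state with the same remainder; add a state when all current targets are rejected. Accepting states are where Accept strings end.
a: 0a undefined. 0a->0: ok.
b: 0b undefined. 0b->0: no, a/bb meet in 0. Open state 1: 0b->1.
ba: 1a undefined. 1a->0: ok.
bb: 1b undefined. 1b->0: no, a/bb meet in 0. 1b->1: ok.
All examples now run through 2 states with every (state, symbol) defined. Accept strings end in {0}, Reject strings end in {1}; accept={0}.

states=2 start=0 accept={0} delta: 0a->0 0b->1 1a->0 1b->1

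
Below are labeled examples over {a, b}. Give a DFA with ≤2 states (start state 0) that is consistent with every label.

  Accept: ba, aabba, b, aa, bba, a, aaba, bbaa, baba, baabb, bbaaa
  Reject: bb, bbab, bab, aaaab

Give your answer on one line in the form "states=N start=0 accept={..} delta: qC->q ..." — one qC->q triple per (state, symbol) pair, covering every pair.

Grow the machine one transition at a time. Run the examples from 0; the earliest place one falls off (shortest prefix, ties alphabetical) gets sent to the lowest-numbered state that keeps every Accept/Reject pair distinguishable — a pair clashes when both reach the same state with identical unread suffix — and to a fresh state only if none does.
a: 0a undefined. 0a->0: no, b/aaaab meet in 0 with "b" left. Open state 1: 0a->1.
b: 0b undefined. 0b->0: no, b/bb meet in 0. 0b->1: ok.
aa: 1a undefined. 1a->0: no, b/bab meet in 1. 1a->1: ok.
bb: 1b undefined. 1b->0: ok.
All examples now run through 2 states with every (state, symbol) defined. Accept strings end in {1}, Reject strings end in {0}; accept={1}.

states=2 start=0 accept={1} delta: 0a->1 0b->1 1a->1 1b->0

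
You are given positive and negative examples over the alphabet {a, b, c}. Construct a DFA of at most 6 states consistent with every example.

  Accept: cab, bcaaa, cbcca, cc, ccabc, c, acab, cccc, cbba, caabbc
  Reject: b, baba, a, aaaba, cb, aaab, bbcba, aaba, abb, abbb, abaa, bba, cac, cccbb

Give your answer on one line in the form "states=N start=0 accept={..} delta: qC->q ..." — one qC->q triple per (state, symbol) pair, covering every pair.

State merging on the prefix tree: take the shortest (then alphabetical) example prefix whose next move is undefined and point that move at state 0, else 1, else 2, ...; a target is out if some Accept/Reject pair would then sit in one state with the same input left (inseparable). If every existing state is out, open a new one.
a: 0a undefined. 0a->0: ok.
b: 0b undefined. 0b->0: ok.
c: 0c undefined. 0c->0: no, cab/b meet in 0. Open state 1: 0c->1.
ca: 1a undefined. 1a->0: no, cab/b meet in 0. 1a->1: no, cab/cb meet in 1 with "b" left. Open state 2: 1a->2.
cb: 1b undefined. 1b->0: no, cbba/b meet in 0. 1b->1: no, c/cb meet in 1. 1b->2: ok.
cc: 1c undefined. 1c->0: no, cab/cccbb meet in 2 with "b" left. 1c->1: no, cab/cccbb meet in 2 with "b" left. 1c->2: no, cc/cb meet in 2. Open state 3: 1c->3.
caa: 2a undefined. 2a->0: no, bcaaa/b meet in 0. 2a->1: no, bcaaa/cb meet in 2. 2a->2: no, bcaaa/cb meet in 2. 2a->3: no, cc/bbcba meet in 3. Open state 4: 2a->4.
cab: 2b undefined. 2b->0: no, cab/b meet in 0. 2b->1: no, cbba/cb meet in 2. 2b->2: no, cab/cb meet in 2. 2b->3: ok.
cac: 2c undefined. 2c->0: no, cbcca/cb meet in 2. 2c->1: no, c/cac meet in 1. 2c->2: no, cbcca/bbcba meet in 4. 2c->3: no, cab/cac meet in 3. 2c->4: ok.
cca: 3a undefined. 3a->0: no, cbba/b meet in 0. 3a->1: no, ccabc/bbcba meet in 4. 3a->2: no, cbba/cb meet in 2. 3a->3: ok.
ccc: 3c undefined. 3c->0: ok.
caab: 4b undefined. 4b->0: ok.
cbcc: 4c undefined. 4c->0: no, cbcca/b meet in 0. 4c->1: no, cbcca/cb meet in 2. 4c->2: no, cbcca/bbcba meet in 4. 4c->3: ok.
ccab: 3b undefined. 3b->0: ok.
bcaaa: 4a undefined. 4a->0: no, bcaaa/b meet in 0. 4a->1: ok.
All examples now run through 5 states with every (state, symbol) defined. Accept strings end in {1,3}, Reject strings end in {0,2,4}; accept={1,3}.

states=5 start=0 accept={1,3} delta: 0a->0 0b->0 0c->1 1a->2 1b->2 1c->3 2a->4 2b->3 2c->4 3a->3 3b->0 3c->0 4a->1 4b->0 4c->3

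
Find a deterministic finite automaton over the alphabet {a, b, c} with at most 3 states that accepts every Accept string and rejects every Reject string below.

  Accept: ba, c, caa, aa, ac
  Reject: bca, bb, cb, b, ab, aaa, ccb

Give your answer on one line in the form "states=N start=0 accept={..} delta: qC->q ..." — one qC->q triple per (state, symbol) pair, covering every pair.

states=3 start=0 accept={1,2} delta: 0a->1 0b->0 0c->2 1a->2 1b->0 1c->1 2a->0 2b->0 2c->0

Grow the machine one transition at a time. Run the examples from 0; the earliest place one falls off (shortest prefix, ties alphabetical) gets sent to the lowest-numbered state that keeps every Accept/Reject pair distinguishable — a pair clashes when both reach the same state with identical unread suffix — and to a fresh state only if none does.
a: 0a undefined. 0a->0: no, aa/aaa meet in 0. Open state 1: 0a->1.
b: 0b undefined. 0b->0: ok.
c: 0c undefined. 0c->0: no, ba/bca meet in 1. 0c->1: no, caa/aaa meet in 1 with "aa" left. Open state 2: 0c->2.
aa: 1a undefined. 1a->0: no, ba/aaa meet in 1. 1a->1: no, ba/aaa meet in 1. 1a->2: ok.
ab: 1b undefined. 1b->0: ok.
ac: 1c undefined. 1c->0: no, ac/bb meet in 0. 1c->1: ok.
ca: 2a undefined. 2a->0: ok.
cb: 2b undefined. 2b->0: ok.
cc: 2c undefined. 2c->0: ok.
All examples now run through 3 states with every (state, symbol) defined. Accept strings end in {1,2}, Reject strings end in {0}; accept={1,2}.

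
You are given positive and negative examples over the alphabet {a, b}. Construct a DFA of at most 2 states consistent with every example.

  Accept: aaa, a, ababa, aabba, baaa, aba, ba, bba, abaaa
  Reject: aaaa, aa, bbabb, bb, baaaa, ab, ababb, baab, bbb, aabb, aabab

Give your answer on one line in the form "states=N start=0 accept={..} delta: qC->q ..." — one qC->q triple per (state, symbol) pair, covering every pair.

states=2 start=0 accept={1} delta: 0a->1 0b->0 1a->0 1b->0

Fold the examples into a partial DFA from state 0: repeatedly fix the first undefined (state, symbol) met by the shortest-then-alphabetical prefix, trying targets in increasing order and rejecting any under which an Accept and a Reject string meet in one state with the same remainder; add a state when all current targets are rejected. Accepting states are where Accept strings end.
a: 0a undefined. 0a->0: no, aaa/aaaa meet in 0. Open state 1: 0a->1.
b: 0b undefined. 0b->0: ok.
aa: 1a undefined. 1a->0: ok.
ab: 1b undefined. 1b->0: ok.
All examples now run through 2 states with every (state, symbol) defined. Accept strings end in {1}, Reject strings end in {0}; accept={1}.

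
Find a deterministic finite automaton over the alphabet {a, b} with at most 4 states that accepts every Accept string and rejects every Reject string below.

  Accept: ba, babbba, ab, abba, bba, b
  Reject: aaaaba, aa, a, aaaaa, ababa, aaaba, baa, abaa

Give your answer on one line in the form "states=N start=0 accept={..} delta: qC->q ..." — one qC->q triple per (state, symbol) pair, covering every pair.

Fold the examples into a partial DFA from state 0: repeatedly fix the first undefined (state, symbol) met by the shortest-then-alphabetical prefix, trying targets in increasing order and rejecting any under which an Accept and a Reject string meet in one state with the same remainder; add a state when all current targets are rejected. Accepting states are where Accept strings end.
a: 0a undefined. 0a->0: no, ba/aaaaba meet in 0 with "ba" left. Open state 1: 0a->1.
b: 0b undefined. 0b->0: no, ba/a meet in 1. 0b->1: no, ba/aa meet in 1 with "a" left. Open state 2: 0b->2.
aa: 1a undefined. 1a->0: no, ba/aaaaba meet in 2 with "a" left. 1a->1: ok.
ab: 1b undefined. 1b->0: ok.
ba: 2a undefined. 2a->0: ok.
bb: 2b undefined. 2b->0: no, bba/aaaaba meet in 1. 2b->1: no, babbba/aaaaba meet in 1. 2b->2: ok.
All examples now run through 3 states with every (state, symbol) defined. Accept strings end in {0,2}, Reject strings end in {1}; accept={0,2}.

states=3 start=0 accept={0,2} delta: 0a->1 0b->2 1a->1 1b->0 2a->0 2b->2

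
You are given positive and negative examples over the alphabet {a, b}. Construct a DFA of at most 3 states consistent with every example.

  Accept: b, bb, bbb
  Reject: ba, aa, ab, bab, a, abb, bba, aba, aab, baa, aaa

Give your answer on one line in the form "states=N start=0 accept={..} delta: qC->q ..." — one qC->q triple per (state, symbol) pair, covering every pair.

states=2 start=0 accept={0} delta: 0a->1 0b->0 1a->1 1b->1

Grow the machine one transition at a time. Run the examples from 0; the earliest place one falls off (shortest prefix, ties alphabetical) gets sent to the lowest-numbered state that keeps every Accept/Reject pair distinguishable — a pair clashes when both reach the same state with identical unread suffix — and to a fresh state only if none does.
a: 0a undefined. 0a->0: no, b/ab meet in 0 with "b" left. Open state 1: 0a->1.
b: 0b undefined. 0b->0: ok.
aa: 1a undefined. 1a->0: no, b/aa meet in 0. 1a->1: ok.
ab: 1b undefined. 1b->0: no, b/ab meet in 0. 1b->1: ok.
All examples now run through 2 states with every (state, symbol) defined. Accept strings end in {0}, Reject strings end in {1}; accept={0}.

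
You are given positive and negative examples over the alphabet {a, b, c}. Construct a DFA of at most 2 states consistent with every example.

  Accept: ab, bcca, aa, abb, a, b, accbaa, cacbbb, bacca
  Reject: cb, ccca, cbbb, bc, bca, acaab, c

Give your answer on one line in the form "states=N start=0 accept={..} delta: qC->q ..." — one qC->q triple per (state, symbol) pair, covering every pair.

states=2 start=0 accept={0} delta: 0a->0 0b->0 0c->1 1a->1 1b->1 1c->0

Grow the machine one transition at a time. Run the examples from 0; the earliest place one falls off (shortest prefix, ties alphabetical) gets sent to the lowest-numbered state that keeps every Accept/Reject pair distinguishable — a pair clashes when both reach the same state with identical unread suffix — and to a fresh state only if none does.
a: 0a undefined. 0a->0: ok.
b: 0b undefined. 0b->0: ok.
c: 0c undefined. 0c->0: no, ab/cb meet in 0. Open state 1: 0c->1.
ca: 1a undefined. 1a->0: no, ab/bca meet in 0. 1a->1: ok.
cb: 1b undefined. 1b->0: no, ab/cb meet in 0. 1b->1: ok.
cc: 1c undefined. 1c->0: ok.
All examples now run through 2 states with every (state, symbol) defined. Accept strings end in {0}, Reject strings end in {1}; accept={0}.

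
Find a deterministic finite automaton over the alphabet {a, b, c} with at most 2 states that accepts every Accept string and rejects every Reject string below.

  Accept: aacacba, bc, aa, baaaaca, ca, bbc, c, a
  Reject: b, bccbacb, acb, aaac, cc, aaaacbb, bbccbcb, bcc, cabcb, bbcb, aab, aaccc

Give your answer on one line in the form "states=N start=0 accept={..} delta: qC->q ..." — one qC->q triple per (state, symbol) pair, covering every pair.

states=2 start=0 accept={1} delta: 0a->1 0b->0 0c->1 1a->1 1b->0 1c->0

Grow the machine one transition at a time. Run the examples from 0; the earliest place one falls off (shortest prefix, ties alphabetical) gets sent to the lowest-numbered state that keeps every Accept/Reject pair distinguishable — a pair clashes when both reach the same state with identical unread suffix — and to a fresh state only if none does.
a: 0a undefined. 0a->0: no, c/aaac meet in 0 with "c" left. Open state 1: 0a->1.
b: 0b undefined. 0b->0: ok.
c: 0c undefined. 0c->0: no, bc/b meet in 0. 0c->1: ok.
aa: 1a undefined. 1a->0: no, aa/b meet in 0. 1a->1: ok.
ac: 1c undefined. 1c->0: ok.
aab: 1b undefined. 1b->0: ok.
All examples now run through 2 states with every (state, symbol) defined. Accept strings end in {1}, Reject strings end in {0}; accept={1}.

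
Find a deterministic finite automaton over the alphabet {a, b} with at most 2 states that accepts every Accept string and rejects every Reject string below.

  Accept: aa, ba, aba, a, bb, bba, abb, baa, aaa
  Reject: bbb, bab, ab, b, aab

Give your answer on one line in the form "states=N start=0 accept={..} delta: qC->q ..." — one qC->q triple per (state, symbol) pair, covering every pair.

Grow the machine one transition at a time. Run the examples from 0; the earliest place one falls off (shortest prefix, ties alphabetical) gets sent to the lowest-numbered state that keeps every Accept/Reject pair distinguishable — a pair clashes when both reach the same state with identical unread suffix — and to a fresh state only if none does.
a: 0a undefined. 0a->0: ok.
b: 0b undefined. 0b->0: no, aa/bbb meet in 0. Open state 1: 0b->1.
ba: 1a undefined. 1a->0: ok.
bb: 1b undefined. 1b->0: ok.
All examples now run through 2 states with every (state, symbol) defined. Accept strings end in {0}, Reject strings end in {1}; accept={0}.

states=2 start=0 accept={0} delta: 0a->0 0b->1 1a->0 1b->0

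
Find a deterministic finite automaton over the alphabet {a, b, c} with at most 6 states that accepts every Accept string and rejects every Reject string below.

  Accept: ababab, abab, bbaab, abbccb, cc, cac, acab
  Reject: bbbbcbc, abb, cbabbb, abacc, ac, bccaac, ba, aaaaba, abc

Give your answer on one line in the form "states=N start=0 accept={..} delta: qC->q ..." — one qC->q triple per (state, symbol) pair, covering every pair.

Grow the machine one transition at a time. Run the examples from 0; the earliest place one falls off (shortest prefix, ties alphabetical) gets sent to the lowest-numbered state that keeps every Accept/Reject pair distinguishable — a pair clashes when both reach the same state with identical unread suffix — and to a fresh state only if none does.
a: 0a undefined. 0a->0: ok.
b: 0b undefined. 0b->0: no, ababab/abb meet in 0. Open state 1: 0b->1.
c: 0c undefined. 0c->0: no, cc/ac meet in 0. 0c->1: no, cc/abc meet in 1 with "c" left. Open state 2: 0c->2.
ba: 1a undefined. 1a->0: no, cc/abacc meet in 2 with "c" left. 1a->1: no, abab/abb meet in 1 with "b" left. 1a->2: ok.
bb: 1b undefined. 1b->0: ok.
bc: 1c undefined. 1c->0: ok.
ca: 2a undefined. 2a->0: no, cac/ac meet in 2. 2a->1: no, cc/bccaac meet in 2 with "c" left. 2a->2: no, cc/bccaac meet in 2 with "c" left. Open state 3: 2a->3.
cb: 2b undefined. 2b->0: no, ababab/cbabbb meet in 1. 2b->1: no, ababab/cbabbb meet in 1. 2b->2: no, abab/ac meet in 2. 2b->3: no, cac/bbbbcbc meet in 3 with "c" left. Open state 4: 2b->4.
cc: 2c undefined. 2c->0: no, cc/abb meet in 0. 2c->1: no, abbccb/abb meet in 0. 2c->2: no, cc/abacc meet in 2. 2c->3: no, cac/abacc meet in 3 with "c" left. 2c->4: ok.
cac: 3c undefined. 3c->0: no, cac/abb meet in 0. 3c->1: ok.
cba: 4a undefined. 4a->0: no, ababab/cbabbb meet in 1. 4a->1: no, ababab/abb meet in 0. 4a->2: ok.
acab: 3b undefined. 3b->0: no, acab/abb meet in 0. 3b->1: ok.
abacc: 4c undefined. 4c->0: ok.
bccaa: 3a undefined. 3a->0: ok.
cbabb: 4b undefined. 4b->0: no, bbaab/cbabbb meet in 1. 4b->1: ok.
All examples now run through 5 states with every (state, symbol) defined. Accept strings end in {1,4}, Reject strings end in {0,2}; accept={1,4}.

states=5 start=0 accept={1,4} delta: 0a->0 0b->1 0c->2 1a->2 1b->0 1c->0 2a->3 2b->4 2c->4 3a->0 3b->1 3c->1 4a->2 4b->1 4c->0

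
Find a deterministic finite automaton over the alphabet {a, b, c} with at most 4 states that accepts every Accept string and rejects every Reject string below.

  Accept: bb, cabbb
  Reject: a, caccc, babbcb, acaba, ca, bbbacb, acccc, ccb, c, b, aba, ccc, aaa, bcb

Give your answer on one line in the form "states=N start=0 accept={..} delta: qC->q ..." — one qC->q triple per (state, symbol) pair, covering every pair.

Fold the examples into a partial DFA from state 0: repeatedly fix the first undefined (state, symbol) met by the shortest-then-alphabetical prefix, trying targets in increasing order and rejecting any under which an Accept and a Reject string meet in one state with the same remainder; add a state when all current targets are rejected. Accepting states are where Accept strings end.
a: 0a undefined. 0a->0: ok.
b: 0b undefined. 0b->0: no, bb/a meet in 0. Open state 1: 0b->1.
c: 0c undefined. 0c->0: ok.
ba: 1a undefined. 1a->0: ok.
bb: 1b undefined. 1b->0: no, bb/a meet in 0. 1b->1: no, bb/bbbacb meet in 1. Open state 2: 1b->2.
bc: 1c undefined. 1c->0: ok.
bbb: 2b undefined. 2b->0: no, cabbb/a meet in 0. 2b->1: no, cabbb/bbbacb meet in 1. 2b->2: ok.
bbba: 2a undefined. 2a->0: ok.
babbc: 2c undefined. 2c->0: ok.
All examples now run through 3 states with every (state, symbol) defined. Accept strings end in {2}, Reject strings end in {0,1}; accept={2}.

states=3 start=0 accept={2} delta: 0a->0 0b->1 0c->0 1a->0 1b->2 1c->0 2a->0 2b->2 2c->0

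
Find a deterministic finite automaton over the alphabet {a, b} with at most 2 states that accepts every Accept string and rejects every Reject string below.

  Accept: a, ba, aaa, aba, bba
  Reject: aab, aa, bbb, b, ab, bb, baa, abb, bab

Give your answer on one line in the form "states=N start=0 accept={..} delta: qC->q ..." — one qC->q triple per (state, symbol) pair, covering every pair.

states=2 start=0 accept={1} delta: 0a->1 0b->0 1a->0 1b->0

State merging on the prefix tree: take the shortest (then alphabetical) example prefix whose next move is undefined and point that move at state 0, else 1, else 2, ...; a target is out if some Accept/Reject pair would then sit in one state with the same input left (inseparable). If every existing state is out, open a new one.
a: 0a undefined. 0a->0: no, a/aa meet in 0. Open state 1: 0a->1.
b: 0b undefined. 0b->0: ok.
aa: 1a undefined. 1a->0: ok.
ab: 1b undefined. 1b->0: ok.
All examples now run through 2 states with every (state, symbol) defined. Accept strings end in {1}, Reject strings end in {0}; accept={1}.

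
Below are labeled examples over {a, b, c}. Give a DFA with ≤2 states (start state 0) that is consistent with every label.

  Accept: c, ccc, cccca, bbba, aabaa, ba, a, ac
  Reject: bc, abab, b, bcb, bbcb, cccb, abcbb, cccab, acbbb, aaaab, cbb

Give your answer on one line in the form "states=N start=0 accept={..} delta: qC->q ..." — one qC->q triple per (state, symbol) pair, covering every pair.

states=2 start=0 accept={0} delta: 0a->0 0b->1 0c->0 1a->0 1b->1 1c->1

State merging on the prefix tree: take the shortest (then alphabetical) example prefix whose next move is undefined and point that move at state 0, else 1, else 2, ...; a target is out if some Accept/Reject pair would then sit in one state with the same input left (inseparable). If every existing state is out, open a new one.
a: 0a undefined. 0a->0: ok.
b: 0b undefined. 0b->0: no, c/bc meet in 0 with "c" left. Open state 1: 0b->1.
c: 0c undefined. 0c->0: ok.
ba: 1a undefined. 1a->0: ok.
bb: 1b undefined. 1b->0: no, c/cbb meet in 0. 1b->1: ok.
bc: 1c undefined. 1c->0: no, c/bc meet in 0. 1c->1: ok.
All examples now run through 2 states with every (state, symbol) defined. Accept strings end in {0}, Reject strings end in {1}; accept={0}.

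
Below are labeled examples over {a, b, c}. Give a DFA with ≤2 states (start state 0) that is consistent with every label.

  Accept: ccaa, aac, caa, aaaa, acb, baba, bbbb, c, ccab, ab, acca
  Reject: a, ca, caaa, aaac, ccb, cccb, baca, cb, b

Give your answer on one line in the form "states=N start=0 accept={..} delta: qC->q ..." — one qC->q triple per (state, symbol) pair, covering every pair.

states=2 start=0 accept={0} delta: 0a->1 0b->1 0c->0 1a->0 1b->0 1c->1

State merging on the prefix tree: take the shortest (then alphabetical) example prefix whose next move is undefined and point that move at state 0, else 1, else 2, ...; a target is out if some Accept/Reject pair would then sit in one state with the same input left (inseparable). If every existing state is out, open a new one.
a: 0a undefined. 0a->0: no, aac/aaac meet in 0 with "c" left. Open state 1: 0a->1.
b: 0b undefined. 0b->0: no, bbbb/b meet in 0. 0b->1: ok.
c: 0c undefined. 0c->0: ok.
aa: 1a undefined. 1a->0: ok.
ab: 1b undefined. 1b->0: ok.
ac: 1c undefined. 1c->0: no, ccaa/aaac meet in 0. 1c->1: ok.
All examples now run through 2 states with every (state, symbol) defined. Accept strings end in {0}, Reject strings end in {1}; accept={0}.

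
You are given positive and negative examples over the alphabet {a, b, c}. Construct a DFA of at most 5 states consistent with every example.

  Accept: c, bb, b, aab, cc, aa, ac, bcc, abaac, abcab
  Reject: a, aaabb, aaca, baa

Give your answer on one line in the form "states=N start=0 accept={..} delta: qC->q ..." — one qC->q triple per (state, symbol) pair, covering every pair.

State merging on the prefix tree: take the shortest (then alphabetical) example prefix whose next move is undefined and point that move at state 0, else 1, else 2, ...; a target is out if some Accept/Reject pair would then sit in one state with the same input left (inseparable). If every existing state is out, open a new one.
a: 0a undefined. 0a->0: no, bb/aaabb meet in 0 with "bb" left. Open state 1: 0a->1.
b: 0b undefined. 0b->0: no, aa/baa meet in 1 with "a" left. 0b->1: no, b/a meet in 1. Open state 2: 0b->2.
c: 0c undefined. 0c->0: ok.
aa: 1a undefined. 1a->0: ok.
ab: 1b undefined. 1b->0: no, b/aaabb meet in 2. 1b->1: ok.
ac: 1c undefined. 1c->0: no, abcab/a meet in 1. 1c->1: no, ac/a meet in 1. 1c->2: ok.
ba: 2a undefined. 2a->0: ok.
bb: 2b undefined. 2b->0: ok.
bc: 2c undefined. 2c->0: ok.
All examples now run through 3 states with every (state, symbol) defined. Accept strings end in {0,2}, Reject strings end in {1}; accept={0,2}.

states=3 start=0 accept={0,2} delta: 0a->1 0b->2 0c->0 1a->0 1b->1 1c->2 2a->0 2b->0 2c->0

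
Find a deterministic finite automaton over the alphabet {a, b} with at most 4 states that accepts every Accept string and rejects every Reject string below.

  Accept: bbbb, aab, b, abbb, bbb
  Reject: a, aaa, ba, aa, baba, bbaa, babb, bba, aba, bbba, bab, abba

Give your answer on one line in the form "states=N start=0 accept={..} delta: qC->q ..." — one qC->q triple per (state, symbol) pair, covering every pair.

Fold the examples into a partial DFA from state 0: repeatedly fix the first undefined (state, symbol) met by the shortest-then-alphabetical prefix, trying targets in increasing order and rejecting any under which an Accept and a Reject string meet in one state with the same remainder; add a state when all current targets are rejected. Accepting states are where Accept strings end.
a: 0a undefined. 0a->0: ok.
b: 0b undefined. 0b->0: no, bbbb/a meet in 0. Open state 1: 0b->1.
ba: 1a undefined. 1a->0: no, aab/bab meet in 1. 1a->1: no, aab/ba meet in 1. Open state 2: 1a->2.
bb: 1b undefined. 1b->0: no, bbbb/a meet in 0. 1b->1: ok.
bab: 2b undefined. 2b->0: no, bbbb/babb meet in 1. 2b->1: no, bbbb/babb meet in 1. 2b->2: ok.
baba: 2a undefined. 2a->0: ok.
All examples now run through 3 states with every (state, symbol) defined. Accept strings end in {1}, Reject strings end in {0,2}; accept={1}.

states=3 start=0 accept={1} delta: 0a->0 0b->1 1a->2 1b->1 2a->0 2b->2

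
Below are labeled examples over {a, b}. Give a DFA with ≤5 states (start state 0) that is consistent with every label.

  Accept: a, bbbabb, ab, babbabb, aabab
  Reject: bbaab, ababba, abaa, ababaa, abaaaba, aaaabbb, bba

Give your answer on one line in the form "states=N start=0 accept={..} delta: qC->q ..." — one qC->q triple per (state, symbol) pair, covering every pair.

states=5 start=0 accept={0,1,3} delta: 0a->0 0b->1 1a->2 1b->3 2a->4 2b->1 3a->2 3b->2 4a->0 4b->2

Fold the examples into a partial DFA from state 0: repeatedly fix the first undefined (state, symbol) met by the shortest-then-alphabetical prefix, trying targets in increasing order and rejecting any under which an Accept and a Reject string meet in one state with the same remainder; add a state when all current targets are rejected. Accepting states are where Accept strings end.
a: 0a undefined. 0a->0: ok.
b: 0b undefined. 0b->0: no, a/bbaab meet in 0. Open state 1: 0b->1.
ba: 1a undefined. 1a->0: no, a/abaa meet in 0. 1a->1: no, ab/abaa meet in 1. Open state 2: 1a->2.
bb: 1b undefined. 1b->0: no, a/bba meet in 0. 1b->1: no, ab/aaaabbb meet in 1. 1b->2: no, aabab/aaaabbb meet in 2 with "b" left. Open state 3: 1b->3.
bab: 2b undefined. 2b->0: no, a/ababaa meet in 0. 2b->1: ok.
bba: 3a undefined. 3a->0: no, a/ababba meet in 0. 3a->1: no, ab/bbaab meet in 1. 3a->2: ok.
bbb: 3b undefined. 3b->0: no, a/aaaabbb meet in 0. 3b->1: no, ab/aaaabbb meet in 1. 3b->2: ok.
abaa: 2a undefined. 2a->0: no, a/abaa meet in 0. 2a->1: no, bbbabb/ababba meet in 2. 2a->2: no, ab/bbaab meet in 1. 2a->3: no, babbabb/abaa meet in 3. Open state 4: 2a->4.
abaaa: 4a undefined. 4a->0: ok.
bbaab: 4b undefined. 4b->0: no, a/bbaab meet in 0. 4b->1: no, ab/bbaab meet in 1. 4b->2: ok.
All examples now run through 5 states with every (state, symbol) defined. Accept strings end in {0,1,3}, Reject strings end in {2,4}; accept={0,1,3}.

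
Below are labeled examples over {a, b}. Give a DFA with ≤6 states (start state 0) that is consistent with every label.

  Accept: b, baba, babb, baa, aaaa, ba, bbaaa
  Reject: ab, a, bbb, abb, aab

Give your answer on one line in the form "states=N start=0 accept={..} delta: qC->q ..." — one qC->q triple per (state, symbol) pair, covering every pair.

Grow the machine one transition at a time. Run the examples from 0; the earliest place one falls off (shortest prefix, ties alphabetical) gets sent to the lowest-numbered state that keeps every Accept/Reject pair distinguishable — a pair clashes when both reach the same state with identical unread suffix — and to a fresh state only if none does.
a: 0a undefined. 0a->0: no, b/ab meet in 0 with "b" left. Open state 1: 0a->1.
b: 0b undefined. 0b->0: no, b/bbb meet in 0. 0b->1: no, b/a meet in 1. Open state 2: 0b->2.
aa: 1a undefined. 1a->0: no, b/aab meet in 2. 1a->1: no, aaaa/a meet in 1. 1a->2: ok.
ab: 1b undefined. 1b->0: no, b/abb meet in 2. 1b->1: ok.
ba: 2a undefined. 2a->0: no, babb/aab meet in 2 with "b" left. 2a->1: no, babb/ab meet in 1. 2a->2: no, babb/bbb meet in 2 with "bb" left. Open state 3: 2a->3.
bb: 2b undefined. 2b->0: no, b/bbb meet in 2. 2b->1: ok.
baa: 3a undefined. 3a->0: ok.
bab: 3b undefined. 3b->0: no, baba/ab meet in 1. 3b->1: no, babb/ab meet in 1. 3b->2: no, babb/ab meet in 1. 3b->3: ok.
All examples now run through 4 states with every (state, symbol) defined. Accept strings end in {0,2,3}, Reject strings end in {1}; accept={0,2,3}.

states=4 start=0 accept={0,2,3} delta: 0a->1 0b->2 1a->2 1b->1 2a->3 2b->1 3a->0 3b->3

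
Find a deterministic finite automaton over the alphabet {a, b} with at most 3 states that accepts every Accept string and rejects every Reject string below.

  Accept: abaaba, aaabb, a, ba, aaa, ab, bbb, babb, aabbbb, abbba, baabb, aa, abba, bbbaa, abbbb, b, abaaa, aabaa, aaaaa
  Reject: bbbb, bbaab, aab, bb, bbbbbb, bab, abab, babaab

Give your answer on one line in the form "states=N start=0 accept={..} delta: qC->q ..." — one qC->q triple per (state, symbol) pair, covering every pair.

State merging on the prefix tree: take the shortest (then alphabetical) example prefix whose next move is undefined and point that move at state 0, else 1, else 2, ...; a target is out if some Accept/Reject pair would then sit in one state with the same input left (inseparable). If every existing state is out, open a new one.
a: 0a undefined. 0a->0: no, aaabb/bb meet in 0 with "bb" left. Open state 1: 0a->1.
b: 0b undefined. 0b->0: no, ab/bab meet in 1 with "b" left. 0b->1: no, ab/bb meet in 1 with "b" left. Open state 2: 0b->2.
aa: 1a undefined. 1a->0: no, aabbbb/bbbb meet in 2 with "bbb" left. 1a->1: no, ab/aab meet in 1 with "b" left. 1a->2: ok.
ab: 1b undefined. 1b->0: no, ab/abab meet in 0. 1b->1: ok.
ba: 2a undefined. 2a->0: no, aaabb/aab meet in 2 with "b" left. 2a->1: no, aaabb/bab meet in 1. 2a->2: ok.
bb: 2b undefined. 2b->0: ok.
All examples now run through 3 states with every (state, symbol) defined. Accept strings end in {1,2}, Reject strings end in {0}; accept={1,2}.

states=3 start=0 accept={1,2} delta: 0a->1 0b->2 1a->2 1b->1 2a->2 2b->0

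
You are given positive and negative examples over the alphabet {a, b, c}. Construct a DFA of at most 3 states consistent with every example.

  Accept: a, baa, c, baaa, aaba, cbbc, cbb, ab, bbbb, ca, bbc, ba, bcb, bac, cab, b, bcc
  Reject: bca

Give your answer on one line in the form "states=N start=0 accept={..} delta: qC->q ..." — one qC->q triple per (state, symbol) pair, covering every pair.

states=3 start=0 accept={0,1} delta: 0a->0 0b->1 0c->0 1a->0 1b->0 1c->2 2a->2 2b->0 2c->0

Grow the machine one transition at a time. Run the examples from 0; the earliest place one falls off (shortest prefix, ties alphabetical) gets sent to the lowest-numbered state that keeps every Accept/Reject pair distinguishable — a pair clashes when both reach the same state with identical unread suffix — and to a fresh state only if none does.
a: 0a undefined. 0a->0: ok.
b: 0b undefined. 0b->0: no, ca/bca meet in 0 with "ca" left. Open state 1: 0b->1.
c: 0c undefined. 0c->0: ok.
ba: 1a undefined. 1a->0: ok.
bb: 1b undefined. 1b->0: ok.
bc: 1c undefined. 1c->0: no, a/bca meet in 0. 1c->1: no, a/bca meet in 0. Open state 2: 1c->2.
bca: 2a undefined. 2a->0: no, a/bca meet in 0. 2a->1: no, ab/bca meet in 1. 2a->2: ok.
bcb: 2b undefined. 2b->0: ok.
bcc: 2c undefined. 2c->0: ok.
All examples now run through 3 states with every (state, symbol) defined. Accept strings end in {0,1}, Reject strings end in {2}; accept={0,1}.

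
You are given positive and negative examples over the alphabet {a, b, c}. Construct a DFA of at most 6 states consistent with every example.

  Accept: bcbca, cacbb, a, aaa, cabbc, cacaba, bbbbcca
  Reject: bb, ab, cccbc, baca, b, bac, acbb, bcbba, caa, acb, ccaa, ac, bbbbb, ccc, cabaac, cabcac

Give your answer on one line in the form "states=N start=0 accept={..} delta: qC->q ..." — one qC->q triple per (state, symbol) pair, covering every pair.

states=5 start=0 accept={0,4} delta: 0a->0 0b->1 0c->1 1a->1 1b->2 1c->2 2a->2 2b->3 2c->1 3a->0 3b->4 3c->0 4a->1 4b->1 4c->3

Grow the machine one transition at a time. Run the examples from 0; the earliest place one falls off (shortest prefix, ties alphabetical) gets sent to the lowest-numbered state that keeps every Accept/Reject pair distinguishable — a pair clashes when both reach the same state with identical unread suffix — and to a fresh state only if none does.
a: 0a undefined. 0a->0: ok.
b: 0b undefined. 0b->0: no, a/bb meet in 0. Open state 1: 0b->1.
c: 0c undefined. 0c->0: no, cacbb/bb meet in 1 with "b" left. 0c->1: ok.
ba: 1a undefined. 1a->0: no, cacbb/acbb meet in 1 with "bb" left. 1a->1: ok.
bb: 1b undefined. 1b->0: no, a/bb meet in 0. 1b->1: no, cabbc/bac meet in 1 with "c" left. Open state 2: 1b->2.
bc: 1c undefined. 1c->0: no, bcbca/baca meet in 0. 1c->1: no, cacbb/acbb meet in 2 with "b" left. 1c->2: ok.
bbb: 2b undefined. 2b->0: no, bcbca/ab meet in 1. 2b->1: no, bcbca/baca meet in 2 with "a" left. 2b->2: no, cacbb/bb meet in 2. Open state 3: 2b->3.
cca: 2a undefined. 2a->0: no, a/baca meet in 0. 2a->1: no, cacaba/ab meet in 1. 2a->2: ok.
ccc: 2c undefined. 2c->0: no, a/ccc meet in 0. 2c->1: ok.
bbbb: 3b undefined. 3b->0: no, cacbb/bcbba meet in 0. 3b->1: no, cacbb/ab meet in 1. 3b->2: no, cacbb/bb meet in 2. 3b->3: no, cacbb/acbb meet in 3. Open state 4: 3b->4.
bcbc: 3c undefined. 3c->0: ok.
bbbbb: 4b undefined. 4b->0: no, bcbca/bbbbb meet in 0. 4b->1: ok.
bbbbc: 4c undefined. 4c->0: no, bbbbcca/ab meet in 1. 4c->1: no, bbbbcca/bb meet in 2. 4c->2: no, bbbbcca/ab meet in 1. 4c->3: ok.
bcbba: 4a undefined. 4a->0: no, bcbca/bcbba meet in 0. 4a->1: ok.
cacaba: 3a undefined. 3a->0: ok.
All examples now run through 5 states with every (state, symbol) defined. Accept strings end in {0,4}, Reject strings end in {1,2,3}; accept={0,4}.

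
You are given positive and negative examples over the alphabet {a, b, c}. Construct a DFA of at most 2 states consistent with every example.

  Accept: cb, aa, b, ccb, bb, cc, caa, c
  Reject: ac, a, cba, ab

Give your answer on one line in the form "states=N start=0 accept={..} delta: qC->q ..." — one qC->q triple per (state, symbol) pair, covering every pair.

State merging on the prefix tree: take the shortest (then alphabetical) example prefix whose next move is undefined and point that move at state 0, else 1, else 2, ...; a target is out if some Accept/Reject pair would then sit in one state with the same input left (inseparable). If every existing state is out, open a new one.
a: 0a undefined. 0a->0: no, aa/a meet in 0. Open state 1: 0a->1.
b: 0b undefined. 0b->0: ok.
c: 0c undefined. 0c->0: ok.
aa: 1a undefined. 1a->0: ok.
ab: 1b undefined. 1b->0: no, cb/ab meet in 0. 1b->1: ok.
ac: 1c undefined. 1c->0: no, cb/ac meet in 0. 1c->1: ok.
All examples now run through 2 states with every (state, symbol) defined. Accept strings end in {0}, Reject strings end in {1}; accept={0}.

states=2 start=0 accept={0} delta: 0a->1 0b->0 0c->0 1a->0 1b->1 1c->1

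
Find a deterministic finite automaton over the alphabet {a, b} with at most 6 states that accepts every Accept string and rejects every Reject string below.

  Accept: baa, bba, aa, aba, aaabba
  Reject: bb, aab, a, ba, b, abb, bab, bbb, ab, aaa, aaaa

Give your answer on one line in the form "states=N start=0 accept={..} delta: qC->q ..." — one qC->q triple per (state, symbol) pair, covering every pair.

states=4 start=0 accept={3} delta: 0a->1 0b->2 1a->3 1b->1 2a->1 2b->1 3a->0 3b->0

State merging on the prefix tree: take the shortest (then alphabetical) example prefix whose next move is undefined and point that move at state 0, else 1, else 2, ...; a target is out if some Accept/Reject pair would then sit in one state with the same input left (inseparable). If every existing state is out, open a new one.
a: 0a undefined. 0a->0: no, aa/a meet in 0. Open state 1: 0a->1.
b: 0b undefined. 0b->0: no, bba/a meet in 1. 0b->1: no, baa/aaa meet in 1 with "aa" left. Open state 2: 0b->2.
aa: 1a undefined. 1a->0: no, aa/aaaa meet in 0. 1a->1: no, aa/a meet in 1. 1a->2: no, baa/aaaa meet in 2 with "aa" left. Open state 3: 1a->3.
ab: 1b undefined. 1b->0: no, aba/a meet in 1. 1b->1: ok.
ba: 2a undefined. 2a->0: no, baa/a meet in 1. 2a->1: ok.
bb: 2b undefined. 2b->0: no, bba/a meet in 1. 2b->1: ok.
aaa: 3a undefined. 3a->0: ok.
aab: 3b undefined. 3b->0: ok.
All examples now run through 4 states with every (state, symbol) defined. Accept strings end in {3}, Reject strings end in {0,1,2}; accept={3}.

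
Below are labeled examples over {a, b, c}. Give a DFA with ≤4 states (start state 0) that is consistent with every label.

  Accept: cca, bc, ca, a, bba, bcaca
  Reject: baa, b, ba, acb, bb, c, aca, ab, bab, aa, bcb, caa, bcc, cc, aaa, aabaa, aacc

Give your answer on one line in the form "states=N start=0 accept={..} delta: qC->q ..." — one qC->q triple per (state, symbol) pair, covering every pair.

Fold the examples into a partial DFA from state 0: repeatedly fix the first undefined (state, symbol) met by the shortest-then-alphabetical prefix, trying targets in increasing order and rejecting any under which an Accept and a Reject string meet in one state with the same remainder; add a state when all current targets are rejected. Accepting states are where Accept strings end.
a: 0a undefined. 0a->0: no, ca/aca meet in 0 with "ca" left. Open state 1: 0a->1.
b: 0b undefined. 0b->0: no, bc/c meet in 0 with "c" left. 0b->1: no, a/b meet in 1. Open state 2: 0b->2.
c: 0c undefined. 0c->0: ok.
aa: 1a undefined. 1a->0: no, cca/aaa meet in 1. 1a->1: no, cca/aa meet in 1. 1a->2: ok.
ab: 1b undefined. 1b->0: ok.
ac: 1c undefined. 1c->0: no, cca/aca meet in 1. 1c->1: ok.
ba: 2a undefined. 2a->0: no, cca/baa meet in 1. 2a->1: no, cca/ba meet in 1. 2a->2: ok.
bb: 2b undefined. 2b->0: ok.
bc: 2c undefined. 2c->0: no, bc/acb meet in 0. 2c->1: no, cca/bcc meet in 1. 2c->2: no, bc/baa meet in 2. Open state 3: 2c->3.
bca: 3a undefined. 3a->0: ok.
bcb: 3b undefined. 3b->0: ok.
bcc: 3c undefined. 3c->0: ok.
All examples now run through 4 states with every (state, symbol) defined. Accept strings end in {1,3}, Reject strings end in {0,2}; accept={1,3}.

states=4 start=0 accept={1,3} delta: 0a->1 0b->2 0c->0 1a->2 1b->0 1c->1 2a->2 2b->0 2c->3 3a->0 3b->0 3c->0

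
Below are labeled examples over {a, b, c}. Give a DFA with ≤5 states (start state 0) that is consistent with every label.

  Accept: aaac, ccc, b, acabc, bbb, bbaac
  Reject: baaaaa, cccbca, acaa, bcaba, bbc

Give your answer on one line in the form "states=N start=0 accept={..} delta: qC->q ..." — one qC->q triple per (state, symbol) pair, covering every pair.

Grow the machine one transition at a time. Run the examples from 0; the earliest place one falls off (shortest prefix, ties alphabetical) gets sent to the lowest-numbered state that keeps every Accept/Reject pair distinguishable — a pair clashes when both reach the same state with identical unread suffix — and to a fresh state only if none does.
a: 0a undefined. 0a->0: ok.
b: 0b undefined. 0b->0: no, aaac/bbc meet in 0 with "c" left. Open state 1: 0b->1.
c: 0c undefined. 0c->0: no, aaac/acaa meet in 0. 0c->1: ok.
ba: 1a undefined. 1a->0: ok.
bb: 1b undefined. 1b->0: no, aaac/bbc meet in 1. 1b->1: no, acabc/bbc meet in 1 with "c" left. Open state 2: 1b->2.
bc: 1c undefined. 1c->0: no, acabc/baaaaa meet in 0. 1c->1: ok.
bba: 2a undefined. 2a->0: ok.
bbb: 2b undefined. 2b->0: no, bbb/baaaaa meet in 0. 2b->1: ok.
bbc: 2c undefined. 2c->0: ok.
All examples now run through 3 states with every (state, symbol) defined. Accept strings end in {1}, Reject strings end in {0}; accept={1}.

states=3 start=0 accept={1} delta: 0a->0 0b->1 0c->1 1a->0 1b->2 1c->1 2a->0 2b->1 2c->0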